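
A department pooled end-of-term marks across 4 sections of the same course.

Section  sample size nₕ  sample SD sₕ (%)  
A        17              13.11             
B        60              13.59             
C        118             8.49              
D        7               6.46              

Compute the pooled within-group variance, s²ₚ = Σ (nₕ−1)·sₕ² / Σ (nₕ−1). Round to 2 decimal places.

Degrees of freedom: 16 + 59 + 117 + 6 = 198.
Σ(nₕ−1)sₕ² = 16·171.8721 + 59·184.6881 + 117·72.0801 + 6·41.7316 = 22330.3128.
s²ₚ = 22330.3128 / 198 = 112.7794... → 112.78.

112.78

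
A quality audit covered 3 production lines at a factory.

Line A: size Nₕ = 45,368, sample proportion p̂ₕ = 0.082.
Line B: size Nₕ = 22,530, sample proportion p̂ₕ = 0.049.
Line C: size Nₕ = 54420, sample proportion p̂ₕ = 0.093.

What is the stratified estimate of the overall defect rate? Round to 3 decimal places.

N = 45368 + 22530 + 54420 = 122318.
Overall proportion = Σ (Nₕ/N)·p̂ₕ.
Σ Nₕp̂ₕ = 3720.176 + 1103.97 + 5061.06 = 9885.206.
9885.206 / 122318 = 0.08082... → 0.081.

0.081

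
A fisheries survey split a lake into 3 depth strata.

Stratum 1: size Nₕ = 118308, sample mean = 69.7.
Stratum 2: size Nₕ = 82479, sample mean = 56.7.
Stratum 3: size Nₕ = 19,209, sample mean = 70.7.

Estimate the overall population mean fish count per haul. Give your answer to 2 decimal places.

x̄_st = (Σ Nₕx̄ₕ) / (Σ Nₕ) = (118308·69.7 + 82479·56.7 + 19209·70.7) / 219996
= 14280703.2 / 219996 = 64.9135... → 64.91.

64.91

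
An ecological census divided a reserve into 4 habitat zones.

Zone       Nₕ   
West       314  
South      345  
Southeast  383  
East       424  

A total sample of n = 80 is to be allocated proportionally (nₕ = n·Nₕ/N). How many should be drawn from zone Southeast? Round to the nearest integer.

21

Share of zone Southeast = 383/1466 = 0.26126.
Allocate 80 × 0.26126 = 20.900... → 21.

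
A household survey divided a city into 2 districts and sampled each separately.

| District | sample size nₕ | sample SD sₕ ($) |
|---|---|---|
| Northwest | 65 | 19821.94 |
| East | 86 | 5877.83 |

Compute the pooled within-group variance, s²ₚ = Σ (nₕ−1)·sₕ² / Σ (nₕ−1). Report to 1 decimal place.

188475508.8

Degrees of freedom: 64 + 85 = 149.
Σ(nₕ−1)sₕ² = 64·392909305.3636 + 85·34548885.5089 = 28082850811.5269.
s²ₚ = 28082850811.5269 / 149 = 188475508.802... → 188475508.8.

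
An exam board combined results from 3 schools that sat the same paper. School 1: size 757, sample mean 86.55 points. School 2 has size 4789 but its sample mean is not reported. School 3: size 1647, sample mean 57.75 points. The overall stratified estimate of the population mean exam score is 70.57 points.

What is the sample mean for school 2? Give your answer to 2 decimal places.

Σ Nₕx̄ₕ = N·μ, so 4789·x̄_2 = 7193·70.57 − (757·86.55 + 1647·57.75).
= 507610.01 − 160632.6 = 346977.41.
x̄_2 = 346977.41 / 4789 = 72.4530... → 72.45.

72.45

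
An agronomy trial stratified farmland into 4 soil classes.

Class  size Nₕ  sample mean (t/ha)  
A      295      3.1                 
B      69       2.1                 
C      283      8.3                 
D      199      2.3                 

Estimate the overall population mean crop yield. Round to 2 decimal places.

4.57

N = 846; weights Wₕ = Nₕ/N = (0.3487, 0.0816, 0.3345, 0.2352).
x̄_st = Σ Wₕ·x̄ₕ = 0.3487·3.1 + 0.0816·2.1 + 0.3345·8.3 + 0.2352·2.3 ≈ 4.5697...
→ 4.57.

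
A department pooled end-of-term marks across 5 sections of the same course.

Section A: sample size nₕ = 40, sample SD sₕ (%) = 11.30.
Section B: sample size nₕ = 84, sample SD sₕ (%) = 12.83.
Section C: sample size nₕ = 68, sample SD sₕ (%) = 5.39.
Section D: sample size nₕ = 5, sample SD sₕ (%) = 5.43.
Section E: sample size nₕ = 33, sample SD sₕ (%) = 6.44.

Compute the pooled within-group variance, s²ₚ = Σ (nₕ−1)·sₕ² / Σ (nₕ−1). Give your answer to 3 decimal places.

97.929

A: (40−1)·11.30² = 39·127.69 = 4979.91
B: (84−1)·12.83² = 83·164.6089 = 13662.5387
C: (68−1)·5.39² = 67·29.0521 = 1946.4907
D: (5−1)·5.43² = 4·29.4849 = 117.9396
E: (33−1)·6.44² = 32·41.4736 = 1327.1552
Numerator = 22034.0342; denominator = Σ(nₕ−1) = 225.
s²ₚ = 22034.0342/225 = 97.92904... → 97.929.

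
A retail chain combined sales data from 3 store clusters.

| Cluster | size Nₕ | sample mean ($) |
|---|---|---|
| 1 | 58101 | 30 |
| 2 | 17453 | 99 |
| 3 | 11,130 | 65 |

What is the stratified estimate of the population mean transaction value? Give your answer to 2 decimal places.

48.39

N = 86684; weights Wₕ = Nₕ/N = (0.6703, 0.2013, 0.1284).
x̄_st = Σ Wₕ·x̄ₕ = 0.6703·30 + 0.2013·99 + 0.1284·65 ≈ 48.3864...
→ 48.39.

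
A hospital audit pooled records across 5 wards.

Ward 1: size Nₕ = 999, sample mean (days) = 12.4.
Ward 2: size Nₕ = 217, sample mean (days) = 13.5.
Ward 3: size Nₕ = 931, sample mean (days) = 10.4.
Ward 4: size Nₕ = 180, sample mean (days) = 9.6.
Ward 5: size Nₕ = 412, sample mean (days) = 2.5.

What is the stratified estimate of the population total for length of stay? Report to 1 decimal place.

Estimate total by summing Nₕ·x̄ₕ over strata.
999·12.4 + 217·13.5 + 931·10.4 + 180·9.6 + 412·2.5 = 12387.6 + 2929.5 + 9682.4 + 1728 + 1030 = 27757.5.

27757.5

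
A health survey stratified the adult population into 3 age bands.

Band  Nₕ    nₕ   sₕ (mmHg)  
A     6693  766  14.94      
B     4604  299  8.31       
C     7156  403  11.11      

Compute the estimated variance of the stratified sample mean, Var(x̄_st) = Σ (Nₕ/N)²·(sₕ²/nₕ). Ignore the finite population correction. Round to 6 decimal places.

N = 18453; Wₕ = Nₕ/N.
band A: (6693/18453)²·14.94²/766 = 0.038333645
band B: (4604/18453)²·8.31²/299 = 0.014376975
band C: (7156/18453)²·11.11²/403 = 0.046060619
Sum = 0.098771239 → 0.098771.

0.098771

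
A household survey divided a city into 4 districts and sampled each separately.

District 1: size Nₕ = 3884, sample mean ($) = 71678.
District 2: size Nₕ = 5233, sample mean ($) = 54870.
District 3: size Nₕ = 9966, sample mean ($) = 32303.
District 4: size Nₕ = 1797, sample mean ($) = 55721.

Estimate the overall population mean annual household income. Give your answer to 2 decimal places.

47298.58

N = 20880; weights Wₕ = Nₕ/N = (0.1860, 0.2506, 0.4773, 0.0861).
x̄_st = Σ Wₕ·x̄ₕ = 0.1860·71678 + 0.2506·54870 + 0.4773·32303 + 0.0861·55721 ≈ 47298.5822...
→ 47298.58.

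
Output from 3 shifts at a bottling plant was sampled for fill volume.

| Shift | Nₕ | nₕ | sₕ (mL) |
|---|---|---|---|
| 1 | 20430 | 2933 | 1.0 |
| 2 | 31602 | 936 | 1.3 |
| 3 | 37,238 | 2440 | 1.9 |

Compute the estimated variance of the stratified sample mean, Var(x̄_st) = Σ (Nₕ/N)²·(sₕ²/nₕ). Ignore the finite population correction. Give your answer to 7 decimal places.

N = 89270. Term for each stratum: Wₕ²sₕ²/nₕ.
Var(x̄_st) = 0.0000178572 + 0.0002262710 + 0.0002574418 = 0.0005015700 → 0.0005016.

0.0005016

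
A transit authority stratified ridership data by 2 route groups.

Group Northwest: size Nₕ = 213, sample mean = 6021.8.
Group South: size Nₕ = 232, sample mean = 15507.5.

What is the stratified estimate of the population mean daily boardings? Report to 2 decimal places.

N = 445; weights Wₕ = Nₕ/N = (0.4787, 0.5213).
x̄_st = Σ Wₕ·x̄ₕ = 0.4787·6021.8 + 0.5213·15507.5 ≈ 10967.1537...
→ 10967.15.

10967.15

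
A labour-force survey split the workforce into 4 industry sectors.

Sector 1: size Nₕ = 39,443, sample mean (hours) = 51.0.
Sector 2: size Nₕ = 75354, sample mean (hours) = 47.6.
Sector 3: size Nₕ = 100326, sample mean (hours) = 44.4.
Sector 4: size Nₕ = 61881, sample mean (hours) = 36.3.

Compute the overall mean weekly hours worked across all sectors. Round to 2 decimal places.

44.40

N = 277004; weights Wₕ = Nₕ/N = (0.1424, 0.2720, 0.3622, 0.2234).
x̄_st = Σ Wₕ·x̄ₕ = 0.1424·51.0 + 0.2720·47.6 + 0.3622·44.4 + 0.2234·36.3 ≈ 44.4008...
→ 44.40.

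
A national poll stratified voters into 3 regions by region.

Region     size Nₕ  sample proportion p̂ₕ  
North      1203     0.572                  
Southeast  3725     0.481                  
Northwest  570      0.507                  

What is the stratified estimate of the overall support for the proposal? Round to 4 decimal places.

Wₕ = Nₕ/N with N = 5498: 0.2188, 0.6775, 0.1037.
p̂_st = 0.2188·0.572 + 0.6775·0.481 + 0.1037·0.507 ≈ 0.503607... → 0.5036.

0.5036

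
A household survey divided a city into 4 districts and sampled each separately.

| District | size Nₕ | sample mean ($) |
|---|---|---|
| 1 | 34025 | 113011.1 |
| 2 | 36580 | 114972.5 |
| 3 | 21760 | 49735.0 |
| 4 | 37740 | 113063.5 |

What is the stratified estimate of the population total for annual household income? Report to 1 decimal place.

1: 34025·113011.1 = 3845202677.5
2: 36580·114972.5 = 4205694050
3: 21760·49735.0 = 1082233600
4: 37740·113063.5 = 4267016490
τ̂ = Σ Nₕx̄ₕ = 13400146817.5.

13400146817.5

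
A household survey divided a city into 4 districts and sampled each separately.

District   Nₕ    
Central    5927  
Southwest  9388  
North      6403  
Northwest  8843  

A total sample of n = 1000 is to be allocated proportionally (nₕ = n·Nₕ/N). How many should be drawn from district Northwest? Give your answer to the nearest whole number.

289

Share of district Northwest = 8843/30561 = 0.28936.
Allocate 1000 × 0.28936 = 289.356... → 289.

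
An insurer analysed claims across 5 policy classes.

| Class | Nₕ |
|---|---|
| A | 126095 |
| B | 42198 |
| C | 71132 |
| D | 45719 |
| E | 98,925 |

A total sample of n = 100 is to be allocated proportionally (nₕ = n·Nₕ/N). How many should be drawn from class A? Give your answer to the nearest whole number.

N = 126095 + 42198 + 71132 + 45719 + 98925 = 384069.
n_A = 100·126095/384069 = 32.831... → 33.

33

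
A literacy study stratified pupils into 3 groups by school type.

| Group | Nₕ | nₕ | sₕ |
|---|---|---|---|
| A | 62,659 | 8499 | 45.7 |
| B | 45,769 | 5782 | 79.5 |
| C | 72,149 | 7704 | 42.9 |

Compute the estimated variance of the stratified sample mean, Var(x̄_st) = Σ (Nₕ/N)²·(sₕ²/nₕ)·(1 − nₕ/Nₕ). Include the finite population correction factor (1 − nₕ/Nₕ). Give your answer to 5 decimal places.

N = 180577. Term for each stratum: Wₕ²sₕ²/nₕ·(1−nₕ/Nₕ).
Var(x̄_st) = 0.02557419 + 0.06135099 + 0.03406379 = 0.12098896 → 0.12099.

0.12099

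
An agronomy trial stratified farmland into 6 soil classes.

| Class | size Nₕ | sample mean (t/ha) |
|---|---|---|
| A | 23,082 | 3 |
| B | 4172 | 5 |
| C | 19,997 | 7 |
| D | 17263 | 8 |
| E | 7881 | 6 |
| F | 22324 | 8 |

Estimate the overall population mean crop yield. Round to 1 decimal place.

6.3

x̄_st = (Σ Nₕx̄ₕ) / (Σ Nₕ) = (23082·3 + 4172·5 + 19997·7 + 17263·8 + 7881·6 + 22324·8) / 94719
= 594067 / 94719 = 6.272... → 6.3.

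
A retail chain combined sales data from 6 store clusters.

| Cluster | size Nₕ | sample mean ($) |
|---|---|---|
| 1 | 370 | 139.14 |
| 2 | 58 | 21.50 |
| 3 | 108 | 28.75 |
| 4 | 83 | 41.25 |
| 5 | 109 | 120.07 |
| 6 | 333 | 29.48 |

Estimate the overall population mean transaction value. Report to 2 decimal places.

x̄_st = (Σ Nₕx̄ₕ) / (Σ Nₕ) = (370·139.14 + 58·21.50 + 108·28.75 + 83·41.25 + 109·120.07 + 333·29.48) / 1061
= 82162.02 / 1061 = 77.4383... → 77.44.

77.44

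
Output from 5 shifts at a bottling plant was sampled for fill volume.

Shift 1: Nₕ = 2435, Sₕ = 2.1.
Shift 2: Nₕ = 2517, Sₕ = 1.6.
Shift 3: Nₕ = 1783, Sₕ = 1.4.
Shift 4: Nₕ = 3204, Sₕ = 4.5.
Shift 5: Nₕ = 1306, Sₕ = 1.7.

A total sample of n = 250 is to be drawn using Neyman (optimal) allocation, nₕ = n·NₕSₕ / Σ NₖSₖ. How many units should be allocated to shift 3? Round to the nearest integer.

22

1: NₕSₕ = 2435·2.1 = 5113.5
2: NₕSₕ = 2517·1.6 = 4027.2
3: NₕSₕ = 1783·1.4 = 2496.2
4: NₕSₕ = 3204·4.5 = 14418
5: NₕSₕ = 1306·1.7 = 2220.2
Σ NₕSₕ = 28275.1.
n_3 = 250·2496.2/28275.1 = 22.071... → 22.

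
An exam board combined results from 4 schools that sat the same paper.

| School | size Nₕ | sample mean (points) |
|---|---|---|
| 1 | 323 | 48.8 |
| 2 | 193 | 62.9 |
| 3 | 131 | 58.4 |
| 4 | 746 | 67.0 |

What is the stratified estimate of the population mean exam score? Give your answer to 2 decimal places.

61.40

x̄_st = (Σ Nₕx̄ₕ) / (Σ Nₕ) = (323·48.8 + 193·62.9 + 131·58.4 + 746·67.0) / 1393
= 85534.5 / 1393 = 61.4031... → 61.40.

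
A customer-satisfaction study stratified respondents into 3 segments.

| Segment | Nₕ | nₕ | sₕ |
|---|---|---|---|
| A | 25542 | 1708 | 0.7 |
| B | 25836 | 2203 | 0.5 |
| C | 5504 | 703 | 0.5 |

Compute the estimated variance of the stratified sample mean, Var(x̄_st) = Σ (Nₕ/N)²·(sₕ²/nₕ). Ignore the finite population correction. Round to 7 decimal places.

0.0000846

N = 56882; Wₕ = Nₕ/N.
segment A: (25542/56882)²·0.7²/1708 = 0.0000578453
segment B: (25836/56882)²·0.5²/2203 = 0.0000234113
segment C: (5504/56882)²·0.5²/703 = 0.0000033296
Sum = 0.0000845863 → 0.0000846.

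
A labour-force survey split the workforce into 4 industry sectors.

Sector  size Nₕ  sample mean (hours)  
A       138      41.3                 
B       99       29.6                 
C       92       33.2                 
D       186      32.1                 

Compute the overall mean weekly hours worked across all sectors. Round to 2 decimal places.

N = 138 + 99 + 92 + 186 = 515.
The stratified mean weights each stratum mean by its population share Nₕ/N.
Σ Nₕx̄ₕ = 138·41.3 + 99·29.6 + 92·33.2 + 186·32.1 = 5699.4 + 2930.4 + 3054.4 + 5970.6 = 17654.8.
Divide by N: 17654.8 / 515 = 34.2812... → 34.28.

34.28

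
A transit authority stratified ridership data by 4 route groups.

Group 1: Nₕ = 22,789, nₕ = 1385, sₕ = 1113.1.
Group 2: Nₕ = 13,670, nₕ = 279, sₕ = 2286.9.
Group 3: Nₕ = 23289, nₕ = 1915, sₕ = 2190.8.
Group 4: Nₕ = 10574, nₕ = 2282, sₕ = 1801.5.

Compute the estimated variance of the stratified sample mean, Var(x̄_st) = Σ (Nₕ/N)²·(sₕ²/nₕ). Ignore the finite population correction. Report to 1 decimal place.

1109.3

N = 70322. Term for each stratum: Wₕ²sₕ²/nₕ.
Var(x̄_st) = 93.9478 + 708.3449 + 274.8881 + 32.1550 = 1109.3358 → 1109.3.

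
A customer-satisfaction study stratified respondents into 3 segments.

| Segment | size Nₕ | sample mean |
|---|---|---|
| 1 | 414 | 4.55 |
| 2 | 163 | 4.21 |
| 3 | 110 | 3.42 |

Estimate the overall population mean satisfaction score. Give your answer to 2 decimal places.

4.29

N = 687; weights Wₕ = Nₕ/N = (0.6026, 0.2373, 0.1601).
x̄_st = Σ Wₕ·x̄ₕ = 0.6026·4.55 + 0.2373·4.21 + 0.1601·3.42 ≈ 4.2884...
→ 4.29.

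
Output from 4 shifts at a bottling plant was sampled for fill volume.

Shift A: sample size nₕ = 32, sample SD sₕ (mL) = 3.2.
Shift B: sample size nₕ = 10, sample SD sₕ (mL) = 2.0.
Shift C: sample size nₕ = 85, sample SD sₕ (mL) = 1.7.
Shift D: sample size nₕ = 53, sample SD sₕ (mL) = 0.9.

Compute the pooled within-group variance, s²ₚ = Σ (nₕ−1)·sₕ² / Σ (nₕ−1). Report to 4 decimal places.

A: (32−1)·3.2² = 31·10.24 = 317.44
B: (10−1)·2.0² = 9·4 = 36
C: (85−1)·1.7² = 84·2.89 = 242.76
D: (53−1)·0.9² = 52·0.81 = 42.12
Numerator = 638.32; denominator = Σ(nₕ−1) = 176.
s²ₚ = 638.32/176 = 3.626818... → 3.6268.

3.6268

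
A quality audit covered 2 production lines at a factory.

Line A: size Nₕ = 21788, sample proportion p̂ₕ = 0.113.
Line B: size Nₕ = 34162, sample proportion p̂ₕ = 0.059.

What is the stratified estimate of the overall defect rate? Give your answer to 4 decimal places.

0.0800

N = 21788 + 34162 = 55950.
Overall proportion = Σ (Nₕ/N)·p̂ₕ.
Σ Nₕp̂ₕ = 2462.044 + 2015.558 = 4477.602.
4477.602 / 55950 = 0.080029... → 0.0800.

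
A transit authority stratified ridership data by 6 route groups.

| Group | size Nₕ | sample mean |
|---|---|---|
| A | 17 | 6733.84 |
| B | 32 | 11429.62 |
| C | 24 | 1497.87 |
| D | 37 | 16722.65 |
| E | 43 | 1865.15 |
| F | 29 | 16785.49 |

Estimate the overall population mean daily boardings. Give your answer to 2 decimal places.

9351.05

N = 182; weights Wₕ = Nₕ/N = (0.0934, 0.1758, 0.1319, 0.2033, 0.2363, 0.1593).
x̄_st = Σ Wₕ·x̄ₕ = 0.0934·6733.84 + 0.1758·11429.62 + 0.1319·1497.87 + 0.2033·16722.65 + 0.2363·1865.15 + 0.1593·16785.49 ≈ 9351.0479...
→ 9351.05.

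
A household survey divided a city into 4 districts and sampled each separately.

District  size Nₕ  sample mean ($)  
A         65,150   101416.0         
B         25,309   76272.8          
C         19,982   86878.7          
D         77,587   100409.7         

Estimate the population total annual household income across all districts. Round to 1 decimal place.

18064138272.5

Population total = Σ Nₕ·x̄ₕ (each stratum's size times its mean).
65150·101416.0 + 25309·76272.8 + 19982·86878.7 + 77587·100409.7 = 6607252400 + 1930388295.2 + 1736010183.4 + 7790487393.9 = 18064138272.5.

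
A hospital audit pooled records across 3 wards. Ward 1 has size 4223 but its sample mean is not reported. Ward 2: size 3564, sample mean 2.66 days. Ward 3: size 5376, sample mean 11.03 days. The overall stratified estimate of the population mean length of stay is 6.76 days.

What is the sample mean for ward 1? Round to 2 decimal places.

4.78

Σ Nₕx̄ₕ = N·μ, so 4223·x̄_1 = 13163·6.76 − (3564·2.66 + 5376·11.03).
= 88981.88 − 68777.52 = 20204.36.
x̄_1 = 20204.36 / 4223 = 4.7844... → 4.78.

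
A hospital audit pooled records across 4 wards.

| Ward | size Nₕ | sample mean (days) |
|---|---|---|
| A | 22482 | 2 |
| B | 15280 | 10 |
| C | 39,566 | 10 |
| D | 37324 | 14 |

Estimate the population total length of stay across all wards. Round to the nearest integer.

1115960

Population total = Σ Nₕ·x̄ₕ (each stratum's size times its mean).
22482·2 + 15280·10 + 39566·10 + 37324·14 = 44964 + 152800 + 395660 + 522536 = 1115960.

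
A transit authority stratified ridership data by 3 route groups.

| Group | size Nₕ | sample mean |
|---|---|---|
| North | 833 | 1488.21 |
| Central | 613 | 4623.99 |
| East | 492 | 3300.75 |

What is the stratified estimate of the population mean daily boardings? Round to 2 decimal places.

2940.22

N = 1938; weights Wₕ = Nₕ/N = (0.4298, 0.3163, 0.2539).
x̄_st = Σ Wₕ·x̄ₕ = 0.4298·1488.21 + 0.3163·4623.99 + 0.2539·3300.75 ≈ 2940.2238...
→ 2940.22.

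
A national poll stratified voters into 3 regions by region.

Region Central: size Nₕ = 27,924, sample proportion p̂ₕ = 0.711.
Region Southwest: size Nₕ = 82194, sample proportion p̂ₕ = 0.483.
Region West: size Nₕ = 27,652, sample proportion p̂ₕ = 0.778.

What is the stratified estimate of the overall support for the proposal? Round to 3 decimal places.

N = 27924 + 82194 + 27652 = 137770.
Overall proportion = Σ (Nₕ/N)·p̂ₕ.
Σ Nₕp̂ₕ = 19853.964 + 39699.702 + 21513.256 = 81066.922.
81066.922 / 137770 = 0.58842... → 0.588.

0.588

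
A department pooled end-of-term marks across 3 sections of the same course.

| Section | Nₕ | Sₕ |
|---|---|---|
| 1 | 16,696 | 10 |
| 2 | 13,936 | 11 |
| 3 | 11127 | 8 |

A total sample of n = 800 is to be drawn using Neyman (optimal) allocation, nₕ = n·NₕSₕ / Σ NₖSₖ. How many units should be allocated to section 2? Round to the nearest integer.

1: NₕSₕ = 16696·10 = 166960
2: NₕSₕ = 13936·11 = 153296
3: NₕSₕ = 11127·8 = 89016
Σ NₕSₕ = 409272.
n_2 = 800·153296/409272 = 299.646... → 300.

300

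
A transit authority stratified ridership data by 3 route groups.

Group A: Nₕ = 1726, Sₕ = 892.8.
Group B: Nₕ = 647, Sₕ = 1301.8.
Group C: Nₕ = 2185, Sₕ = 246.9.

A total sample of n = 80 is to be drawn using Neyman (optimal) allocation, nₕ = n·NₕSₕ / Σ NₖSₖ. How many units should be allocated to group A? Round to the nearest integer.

A: NₕSₕ = 1726·892.8 = 1540972.8
B: NₕSₕ = 647·1301.8 = 842264.6
C: NₕSₕ = 2185·246.9 = 539476.5
Σ NₕSₕ = 2922713.9.
n_A = 80·1540972.8/2922713.9 = 42.179... → 42.

42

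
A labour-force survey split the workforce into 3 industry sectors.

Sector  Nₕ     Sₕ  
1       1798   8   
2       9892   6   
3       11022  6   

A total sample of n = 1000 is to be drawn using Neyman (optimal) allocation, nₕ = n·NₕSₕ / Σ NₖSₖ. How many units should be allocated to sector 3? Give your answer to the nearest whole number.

1: NₕSₕ = 1798·8 = 14384
2: NₕSₕ = 9892·6 = 59352
3: NₕSₕ = 11022·6 = 66132
Σ NₕSₕ = 139868.
n_3 = 1000·66132/139868 = 472.817... → 473.

473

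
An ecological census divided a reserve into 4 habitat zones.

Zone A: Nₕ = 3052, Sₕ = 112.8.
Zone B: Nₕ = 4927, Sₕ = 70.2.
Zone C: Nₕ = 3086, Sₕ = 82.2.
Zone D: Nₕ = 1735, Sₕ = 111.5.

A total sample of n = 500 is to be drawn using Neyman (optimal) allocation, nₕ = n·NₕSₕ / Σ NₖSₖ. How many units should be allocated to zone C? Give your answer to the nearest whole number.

112

Σ NₕSₕ = 3052·112.8 + 4927·70.2 + 3086·82.2 + 1735·111.5 = 1137262.7.
Share for C: 253669.2/1137262.7 = 0.22305.
n_C = 500 × 0.22305 = 111.526... → 112.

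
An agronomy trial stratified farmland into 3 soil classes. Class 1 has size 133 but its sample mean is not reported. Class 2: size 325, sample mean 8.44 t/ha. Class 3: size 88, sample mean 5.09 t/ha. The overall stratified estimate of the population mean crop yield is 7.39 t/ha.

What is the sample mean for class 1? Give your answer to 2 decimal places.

Σ Nₕx̄ₕ = N·μ, so 133·x̄_1 = 546·7.39 − (325·8.44 + 88·5.09).
= 4034.94 − 3190.92 = 844.02.
x̄_1 = 844.02 / 133 = 6.3460... → 6.35.

6.35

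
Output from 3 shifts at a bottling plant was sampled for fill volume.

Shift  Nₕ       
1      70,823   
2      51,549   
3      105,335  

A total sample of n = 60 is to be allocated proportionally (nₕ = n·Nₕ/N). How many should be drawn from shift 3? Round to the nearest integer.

N = 70823 + 51549 + 105335 = 227707.
n_3 = 60·105335/227707 = 27.755... → 28.

28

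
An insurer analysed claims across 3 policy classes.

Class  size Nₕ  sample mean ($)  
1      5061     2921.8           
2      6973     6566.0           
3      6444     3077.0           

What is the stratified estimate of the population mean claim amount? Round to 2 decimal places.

4351.13

N = 5061 + 6973 + 6444 = 18478.
Overall mean = Σ (Nₕ/N)·x̄ₕ — weight by population share, not a simple average.
Σ Nₕx̄ₕ = 5061·2921.8 + 6973·6566.0 + 6444·3077.0 = 14787229.8 + 45784718 + 19828188 = 80400135.8.
Divide by N: 80400135.8 / 18478 = 4351.1276... → 4351.13.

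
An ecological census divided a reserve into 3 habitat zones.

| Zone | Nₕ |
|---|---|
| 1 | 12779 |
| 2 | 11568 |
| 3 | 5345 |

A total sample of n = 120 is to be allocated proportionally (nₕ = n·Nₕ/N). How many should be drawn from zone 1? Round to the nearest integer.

52

Share of zone 1 = 12779/29692 = 0.43039.
Allocate 120 × 0.43039 = 51.646... → 52.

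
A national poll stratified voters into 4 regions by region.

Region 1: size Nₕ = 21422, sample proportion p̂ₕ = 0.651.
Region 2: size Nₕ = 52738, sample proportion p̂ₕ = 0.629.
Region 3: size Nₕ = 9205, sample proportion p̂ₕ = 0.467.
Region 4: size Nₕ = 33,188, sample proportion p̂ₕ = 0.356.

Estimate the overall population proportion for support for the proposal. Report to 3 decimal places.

N = 21422 + 52738 + 9205 + 33188 = 116553.
Overall proportion = Σ (Nₕ/N)·p̂ₕ.
Σ Nₕp̂ₕ = 13945.722 + 33172.202 + 4298.735 + 11814.928 = 63231.587.
63231.587 / 116553 = 0.54251... → 0.543.

0.543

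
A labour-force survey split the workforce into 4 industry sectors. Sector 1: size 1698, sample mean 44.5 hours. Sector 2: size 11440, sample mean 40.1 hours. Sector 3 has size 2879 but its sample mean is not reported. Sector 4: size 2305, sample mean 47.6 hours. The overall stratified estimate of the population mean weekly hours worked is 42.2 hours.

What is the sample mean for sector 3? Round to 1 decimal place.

Σ Nₕx̄ₕ = N·μ, so 2879·x̄_3 = 18322·42.2 − (1698·44.5 + 11440·40.1 + 2305·47.6).
= 773188.4 − 644023 = 129165.4.
x̄_3 = 129165.4 / 2879 = 44.865... → 44.9.

44.9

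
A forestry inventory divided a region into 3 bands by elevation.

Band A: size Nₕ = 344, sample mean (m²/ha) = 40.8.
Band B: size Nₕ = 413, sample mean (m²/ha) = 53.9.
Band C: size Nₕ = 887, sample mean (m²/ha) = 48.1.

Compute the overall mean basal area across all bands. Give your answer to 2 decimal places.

N = 344 + 413 + 887 = 1644.
The stratified mean weights each stratum mean by its population share Nₕ/N.
Σ Nₕx̄ₕ = 344·40.8 + 413·53.9 + 887·48.1 = 14035.2 + 22260.7 + 42664.7 = 78960.6.
Divide by N: 78960.6 / 1644 = 48.0296... → 48.03.

48.03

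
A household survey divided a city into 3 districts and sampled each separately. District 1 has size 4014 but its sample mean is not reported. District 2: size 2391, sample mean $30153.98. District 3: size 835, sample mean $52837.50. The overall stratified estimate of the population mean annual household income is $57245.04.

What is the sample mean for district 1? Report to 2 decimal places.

N = 4014 + 2391 + 835 = 7240.
Overall total = μ·N = 57245.04·7240 = 414454089.6.
Subtract the known strata: 2391·30153.98 + 835·52837.50 = 116217478.68.
Remaining total for district 1: 414454089.6 − 116217478.68 = 298236610.92.
Divide by its size: 298236610.92 / 4014 = 74299.1059... → 74299.11.

74299.11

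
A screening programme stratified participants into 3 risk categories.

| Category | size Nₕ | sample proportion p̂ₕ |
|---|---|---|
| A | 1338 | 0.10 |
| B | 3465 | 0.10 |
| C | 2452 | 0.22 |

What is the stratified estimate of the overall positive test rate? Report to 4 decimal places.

0.1406

N = 1338 + 3465 + 2452 = 7255.
Overall proportion = Σ (Nₕ/N)·p̂ₕ.
Σ Nₕp̂ₕ = 133.8 + 346.5 + 539.44 = 1019.74.
1019.74 / 7255 = 0.140557... → 0.1406.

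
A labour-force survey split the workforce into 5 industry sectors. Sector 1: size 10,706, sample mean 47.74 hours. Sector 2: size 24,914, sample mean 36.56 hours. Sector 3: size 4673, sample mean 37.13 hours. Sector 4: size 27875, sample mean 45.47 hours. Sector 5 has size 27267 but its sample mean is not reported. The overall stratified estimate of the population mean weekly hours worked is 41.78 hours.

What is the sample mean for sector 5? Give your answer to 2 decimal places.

41.23

Σ Nₕx̄ₕ = N·μ, so 27267·x̄_5 = 95435·41.78 − (10706·47.74 + 24914·36.56 + 4673·37.13 + 27875·45.47).
= 3987274.3 − 2862945.02 = 1124329.28.
x̄_5 = 1124329.28 / 27267 = 41.2341... → 41.23.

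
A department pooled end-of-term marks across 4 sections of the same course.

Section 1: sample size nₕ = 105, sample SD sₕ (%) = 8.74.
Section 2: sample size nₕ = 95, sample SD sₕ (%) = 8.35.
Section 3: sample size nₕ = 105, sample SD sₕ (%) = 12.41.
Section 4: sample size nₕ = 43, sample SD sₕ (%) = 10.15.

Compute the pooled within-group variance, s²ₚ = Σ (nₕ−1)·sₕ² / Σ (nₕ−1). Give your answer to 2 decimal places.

1: (105−1)·8.74² = 104·76.3876 = 7944.3104
2: (95−1)·8.35² = 94·69.7225 = 6553.915
3: (105−1)·12.41² = 104·154.0081 = 16016.8424
4: (43−1)·10.15² = 42·103.0225 = 4326.945
Numerator = 34842.0128; denominator = Σ(nₕ−1) = 344.
s²ₚ = 34842.0128/344 = 101.2849... → 101.28.

101.28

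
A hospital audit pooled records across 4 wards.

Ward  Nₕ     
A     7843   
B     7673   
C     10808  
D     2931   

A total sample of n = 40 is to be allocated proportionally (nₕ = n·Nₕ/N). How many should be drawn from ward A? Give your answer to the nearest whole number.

11

Share of ward A = 7843/29255 = 0.26809.
Allocate 40 × 0.26809 = 10.724... → 11.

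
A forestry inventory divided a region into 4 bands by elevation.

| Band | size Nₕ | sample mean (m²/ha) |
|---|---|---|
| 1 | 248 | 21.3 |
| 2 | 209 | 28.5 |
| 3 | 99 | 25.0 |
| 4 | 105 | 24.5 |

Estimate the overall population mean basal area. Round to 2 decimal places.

24.64

x̄_st = (Σ Nₕx̄ₕ) / (Σ Nₕ) = (248·21.3 + 209·28.5 + 99·25.0 + 105·24.5) / 661
= 16286.4 / 661 = 24.6390... → 24.64.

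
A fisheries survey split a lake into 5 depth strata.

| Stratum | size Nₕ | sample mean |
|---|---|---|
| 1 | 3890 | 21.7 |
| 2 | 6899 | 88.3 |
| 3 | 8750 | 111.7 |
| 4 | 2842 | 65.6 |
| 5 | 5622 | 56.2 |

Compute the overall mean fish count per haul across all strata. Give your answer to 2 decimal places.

N = 3890 + 6899 + 8750 + 2842 + 5622 = 28003.
The stratified mean weights each stratum mean by its population share Nₕ/N.
Σ Nₕx̄ₕ = 3890·21.7 + 6899·88.3 + 8750·111.7 + 2842·65.6 + 5622·56.2 = 84413 + 609181.7 + 977375 + 186435.2 + 315956.4 = 2173361.3.
Divide by N: 2173361.3 / 28003 = 77.6117... → 77.61.

77.61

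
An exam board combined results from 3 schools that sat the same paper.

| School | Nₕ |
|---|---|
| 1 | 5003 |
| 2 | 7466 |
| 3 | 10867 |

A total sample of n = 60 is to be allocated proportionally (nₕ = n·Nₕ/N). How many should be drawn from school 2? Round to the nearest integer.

Share of school 2 = 7466/23336 = 0.31993.
Allocate 60 × 0.31993 = 19.196... → 19.

19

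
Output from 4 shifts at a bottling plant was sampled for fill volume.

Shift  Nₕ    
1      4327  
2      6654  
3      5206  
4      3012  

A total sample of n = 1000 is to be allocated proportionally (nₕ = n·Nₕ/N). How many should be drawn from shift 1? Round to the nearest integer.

225

Share of shift 1 = 4327/19199 = 0.22538.
Allocate 1000 × 0.22538 = 225.376... → 225.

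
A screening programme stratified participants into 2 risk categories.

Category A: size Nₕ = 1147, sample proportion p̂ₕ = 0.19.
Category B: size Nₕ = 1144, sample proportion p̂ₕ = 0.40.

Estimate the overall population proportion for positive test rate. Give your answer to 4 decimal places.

0.2949

Wₕ = Nₕ/N with N = 2291: 0.5007, 0.4993.
p̂_st = 0.5007·0.19 + 0.4993·0.40 ≈ 0.294863... → 0.2949.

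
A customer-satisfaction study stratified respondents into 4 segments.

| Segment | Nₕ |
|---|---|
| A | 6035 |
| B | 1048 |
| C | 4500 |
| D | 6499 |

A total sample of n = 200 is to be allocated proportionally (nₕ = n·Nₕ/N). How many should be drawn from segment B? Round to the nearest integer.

N = 6035 + 1048 + 4500 + 6499 = 18082.
n_B = 200·1048/18082 = 11.592... → 12.

12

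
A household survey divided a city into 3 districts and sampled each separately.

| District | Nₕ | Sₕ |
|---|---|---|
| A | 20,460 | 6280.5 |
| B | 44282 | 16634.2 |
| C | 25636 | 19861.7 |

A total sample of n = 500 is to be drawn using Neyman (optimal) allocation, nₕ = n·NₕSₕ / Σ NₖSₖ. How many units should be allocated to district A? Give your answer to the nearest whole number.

A: NₕSₕ = 20460·6280.5 = 128499030
B: NₕSₕ = 44282·16634.2 = 736595644.4
C: NₕSₕ = 25636·19861.7 = 509174541.2
Σ NₕSₕ = 1374269215.6.
n_A = 500·128499030/1374269215.6 = 46.752... → 47.

47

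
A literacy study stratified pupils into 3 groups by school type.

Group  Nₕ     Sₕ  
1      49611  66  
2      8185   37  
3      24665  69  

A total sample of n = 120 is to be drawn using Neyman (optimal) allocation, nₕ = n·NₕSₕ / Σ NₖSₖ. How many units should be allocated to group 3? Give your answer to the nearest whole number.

Σ NₕSₕ = 49611·66 + 8185·37 + 24665·69 = 5279056.
Share for 3: 1701885/5279056 = 0.32238.
n_3 = 120 × 0.32238 = 38.686... → 39.

39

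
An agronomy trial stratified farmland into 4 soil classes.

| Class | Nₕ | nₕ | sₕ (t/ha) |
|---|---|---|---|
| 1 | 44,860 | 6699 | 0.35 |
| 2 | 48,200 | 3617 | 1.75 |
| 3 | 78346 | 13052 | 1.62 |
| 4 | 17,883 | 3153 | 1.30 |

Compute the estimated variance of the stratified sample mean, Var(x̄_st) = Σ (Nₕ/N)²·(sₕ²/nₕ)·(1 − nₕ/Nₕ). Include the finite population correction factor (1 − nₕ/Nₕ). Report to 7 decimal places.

N = 189289. Term for each stratum: Wₕ²sₕ²/nₕ·(1−nₕ/Nₕ).
Var(x̄_st) = 0.0000008737 + 0.0000507801 + 0.0000287073 + 0.0000039405 = 0.0000843016 → 0.0000843.

0.0000843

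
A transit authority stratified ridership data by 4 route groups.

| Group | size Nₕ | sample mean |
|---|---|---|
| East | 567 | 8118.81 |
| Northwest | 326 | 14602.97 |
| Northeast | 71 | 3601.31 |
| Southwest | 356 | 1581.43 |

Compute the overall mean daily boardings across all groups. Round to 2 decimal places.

7714.10

x̄_st = (Σ Nₕx̄ₕ) / (Σ Nₕ) = (567·8118.81 + 326·14602.97 + 71·3601.31 + 356·1581.43) / 1320
= 10182615.58 / 1320 = 7714.1027... → 7714.10.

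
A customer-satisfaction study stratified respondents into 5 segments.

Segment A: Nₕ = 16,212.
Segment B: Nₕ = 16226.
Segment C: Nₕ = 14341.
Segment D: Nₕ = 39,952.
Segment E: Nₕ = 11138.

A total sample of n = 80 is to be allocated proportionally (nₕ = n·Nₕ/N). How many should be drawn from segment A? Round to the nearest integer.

13

Share of segment A = 16212/97869 = 0.16565.
Allocate 80 × 0.16565 = 13.252... → 13.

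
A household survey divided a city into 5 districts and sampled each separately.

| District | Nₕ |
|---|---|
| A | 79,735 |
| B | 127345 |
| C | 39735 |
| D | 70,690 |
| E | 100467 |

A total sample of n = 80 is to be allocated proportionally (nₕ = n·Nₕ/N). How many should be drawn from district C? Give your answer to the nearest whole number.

N = 79735 + 127345 + 39735 + 70690 + 100467 = 417972.
n_C = 80·39735/417972 = 7.605... → 8.

8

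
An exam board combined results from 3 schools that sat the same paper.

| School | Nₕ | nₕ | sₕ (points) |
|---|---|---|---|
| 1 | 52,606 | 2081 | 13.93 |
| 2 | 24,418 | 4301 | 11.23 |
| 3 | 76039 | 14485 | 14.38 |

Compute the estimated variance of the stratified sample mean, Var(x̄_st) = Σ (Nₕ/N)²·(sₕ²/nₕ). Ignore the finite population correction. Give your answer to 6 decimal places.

0.015284

N = 153063. Term for each stratum: Wₕ²sₕ²/nₕ.
Var(x̄_st) = 0.011014385 + 0.000746225 + 0.003523154 = 0.015283764 → 0.015284.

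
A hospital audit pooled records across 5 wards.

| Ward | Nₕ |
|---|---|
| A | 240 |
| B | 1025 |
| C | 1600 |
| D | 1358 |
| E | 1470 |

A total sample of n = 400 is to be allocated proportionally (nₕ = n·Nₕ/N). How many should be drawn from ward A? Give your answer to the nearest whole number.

N = 240 + 1025 + 1600 + 1358 + 1470 = 5693.
n_A = 400·240/5693 = 16.863... → 17.

17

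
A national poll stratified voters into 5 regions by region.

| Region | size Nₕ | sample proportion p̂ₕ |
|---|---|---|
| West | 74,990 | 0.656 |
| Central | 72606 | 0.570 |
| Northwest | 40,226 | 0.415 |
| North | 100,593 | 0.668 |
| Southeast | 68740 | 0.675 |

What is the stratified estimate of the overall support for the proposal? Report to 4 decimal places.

0.6184

N = 74990 + 72606 + 40226 + 100593 + 68740 = 357155.
Overall proportion = Σ (Nₕ/N)·p̂ₕ.
Σ Nₕp̂ₕ = 49193.44 + 41385.42 + 16693.79 + 67196.124 + 46399.5 = 220868.274.
220868.274 / 357155 = 0.618410... → 0.6184.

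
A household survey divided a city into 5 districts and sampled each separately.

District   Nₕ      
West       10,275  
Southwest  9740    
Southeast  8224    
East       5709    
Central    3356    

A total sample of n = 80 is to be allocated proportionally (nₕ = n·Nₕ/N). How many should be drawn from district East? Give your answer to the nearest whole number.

12

N = 10275 + 9740 + 8224 + 5709 + 3356 = 37304.
n_East = 80·5709/37304 = 12.243... → 12.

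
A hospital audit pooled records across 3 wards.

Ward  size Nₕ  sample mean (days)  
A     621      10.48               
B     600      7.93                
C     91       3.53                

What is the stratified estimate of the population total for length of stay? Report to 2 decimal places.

A: 621·10.48 = 6508.08
B: 600·7.93 = 4758
C: 91·3.53 = 321.23
τ̂ = Σ Nₕx̄ₕ = 11587.31.

11587.31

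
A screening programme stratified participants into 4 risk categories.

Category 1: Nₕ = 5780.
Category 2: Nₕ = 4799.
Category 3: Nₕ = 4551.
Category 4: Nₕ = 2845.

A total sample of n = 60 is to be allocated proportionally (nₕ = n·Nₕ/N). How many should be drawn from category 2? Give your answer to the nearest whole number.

16

Share of category 2 = 4799/17975 = 0.26698.
Allocate 60 × 0.26698 = 16.019... → 16.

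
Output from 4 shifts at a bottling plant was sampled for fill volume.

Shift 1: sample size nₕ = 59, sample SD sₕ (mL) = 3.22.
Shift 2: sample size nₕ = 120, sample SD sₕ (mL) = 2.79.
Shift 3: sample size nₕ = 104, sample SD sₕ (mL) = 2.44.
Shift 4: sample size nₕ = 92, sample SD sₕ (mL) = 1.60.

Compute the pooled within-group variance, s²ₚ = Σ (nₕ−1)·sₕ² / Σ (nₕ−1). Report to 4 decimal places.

Degrees of freedom: 58 + 119 + 103 + 91 = 371.
Σ(nₕ−1)sₕ² = 58·10.3684 + 119·7.7841 + 103·5.9536 + 91·2.56 = 2373.8559.
s²ₚ = 2373.8559 / 371 = 6.398533... → 6.3985.

6.3985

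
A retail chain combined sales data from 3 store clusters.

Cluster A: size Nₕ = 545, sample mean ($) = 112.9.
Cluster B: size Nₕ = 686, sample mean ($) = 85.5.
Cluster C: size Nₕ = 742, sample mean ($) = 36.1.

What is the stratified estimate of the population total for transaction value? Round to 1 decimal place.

146969.7

Estimate total by summing Nₕ·x̄ₕ over strata.
545·112.9 + 686·85.5 + 742·36.1 = 61530.5 + 58653 + 26786.2 = 146969.7.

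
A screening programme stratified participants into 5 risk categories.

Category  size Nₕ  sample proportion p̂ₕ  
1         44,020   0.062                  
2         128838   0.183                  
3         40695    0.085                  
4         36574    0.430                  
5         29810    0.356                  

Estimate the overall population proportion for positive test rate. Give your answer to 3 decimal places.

N = 44020 + 128838 + 40695 + 36574 + 29810 = 279937.
Overall proportion = Σ (Nₕ/N)·p̂ₕ.
Σ Nₕp̂ₕ = 2729.24 + 23577.354 + 3459.075 + 15726.82 + 10612.36 = 56104.849.
56104.849 / 279937 = 0.20042... → 0.200.

0.200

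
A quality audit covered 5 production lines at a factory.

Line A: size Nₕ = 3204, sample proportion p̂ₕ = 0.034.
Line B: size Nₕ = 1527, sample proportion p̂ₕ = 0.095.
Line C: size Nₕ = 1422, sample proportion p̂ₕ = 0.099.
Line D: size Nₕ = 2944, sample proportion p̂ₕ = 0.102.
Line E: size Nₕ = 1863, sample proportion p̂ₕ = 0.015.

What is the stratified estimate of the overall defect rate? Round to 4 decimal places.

0.0660

Wₕ = Nₕ/N with N = 10960: 0.2923, 0.1393, 0.1297, 0.2686, 0.1700.
p̂_st = 0.2923·0.034 + 0.1393·0.095 + 0.1297·0.099 + 0.2686·0.102 + 0.1700·0.015 ≈ 0.065968... → 0.0660.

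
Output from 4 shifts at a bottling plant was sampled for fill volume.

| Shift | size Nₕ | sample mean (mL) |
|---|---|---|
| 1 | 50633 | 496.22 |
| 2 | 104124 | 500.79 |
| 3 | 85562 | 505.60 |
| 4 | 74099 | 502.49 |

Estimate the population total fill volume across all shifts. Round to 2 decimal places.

Population total = Σ Nₕ·x̄ₕ (each stratum's size times its mean).
50633·496.22 + 104124·500.79 + 85562·505.60 + 74099·502.49 = 25125107.26 + 52144257.96 + 43260147.2 + 37234006.51 = 157763518.93.

157763518.93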